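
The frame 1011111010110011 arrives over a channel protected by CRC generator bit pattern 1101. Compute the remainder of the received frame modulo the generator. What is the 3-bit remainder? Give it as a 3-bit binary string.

111

Modulo-2 division of 1011111010110011 by 1101:
  pos 0: 1011 XOR 1101 = 0110
  pos 1: 1101 XOR 1101 = 0000
  pos 5: 1101 XOR 1101 = 0000
  pos 10: 1100 XOR 1101 = 0001
Remainder = 111 (nonzero — an error is detected).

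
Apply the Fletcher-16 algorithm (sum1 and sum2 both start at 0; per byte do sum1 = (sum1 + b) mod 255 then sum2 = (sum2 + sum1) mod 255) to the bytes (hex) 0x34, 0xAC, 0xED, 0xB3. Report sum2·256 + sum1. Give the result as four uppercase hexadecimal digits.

Running sums (mod 255):
  after byte 0 (0x34): sum1=52, sum2=52
  after byte 1 (0xAC): sum1=224, sum2=21
  after byte 2 (0xED): sum1=206, sum2=227
  after byte 3 (0xB3): sum1=130, sum2=102
Checksum = sum2·256 + sum1 = 102·256 + 130 = 26242 = 0x6682.

6682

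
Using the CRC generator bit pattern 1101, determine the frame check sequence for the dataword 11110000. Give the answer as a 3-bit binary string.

Append 3 zeros: 11110000000. Divide by 1101 (XOR where the leading bit is 1):
  pos 0: 1111 XOR 1101 = 0010
  pos 2: 1000 XOR 1101 = 0101
  pos 3: 1010 XOR 1101 = 0111
  pos 4: 1110 XOR 1101 = 0011
  pos 6: 1100 XOR 1101 = 0001
Remainder (last 3 bits) = 010. This is the CRC / FCS.

010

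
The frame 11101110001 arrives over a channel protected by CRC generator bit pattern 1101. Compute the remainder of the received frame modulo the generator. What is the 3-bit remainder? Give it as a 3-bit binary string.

Modulo-2 division of 11101110001 by 1101:
  pos 0: 1110 XOR 1101 = 0011
  pos 2: 1111 XOR 1101 = 0010
  pos 4: 1010 XOR 1101 = 0111
  pos 5: 1110 XOR 1101 = 0011
  pos 7: 1101 XOR 1101 = 0000
Remainder = 000 (zero — the frame passes the CRC check).

000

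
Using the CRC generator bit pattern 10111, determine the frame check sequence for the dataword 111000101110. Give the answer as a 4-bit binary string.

Append 4 zeros: 1110001011100000. Divide by 10111 (XOR where the leading bit is 1):
  pos 0: 11100 XOR 10111 = 01011
  pos 1: 10110 XOR 10111 = 00001
  pos 5: 11011 XOR 10111 = 01100
  pos 6: 11001 XOR 10111 = 01110
  pos 7: 11100 XOR 10111 = 01011
  pos 8: 10110 XOR 10111 = 00001
Remainder (last 4 bits) = 1000. This is the CRC / FCS.

1000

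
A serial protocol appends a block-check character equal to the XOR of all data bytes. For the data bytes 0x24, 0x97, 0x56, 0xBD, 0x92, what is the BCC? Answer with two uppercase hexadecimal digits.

XOR the bytes together:
  start with 0x24
  0x24 ⊕ 0x97 = 0xB3
  0xB3 ⊕ 0x56 = 0xE5
  0xE5 ⊕ 0xBD = 0x58
  0x58 ⊕ 0x92 = 0xCA

CA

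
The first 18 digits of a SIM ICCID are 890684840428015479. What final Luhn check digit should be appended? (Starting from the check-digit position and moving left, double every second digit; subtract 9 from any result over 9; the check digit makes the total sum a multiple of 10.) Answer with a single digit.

0

Partial digits right→left: 9 7 4 5 1 0 8 2 4 0 4 8 4 8 6 0 9 8
Double every second digit counting from the check-digit position (so the 1st, 3rd, 5th, ... of the partial from the right).
  doubled (with −9 where >9): 9 8 2 7 8 8 8 3 9 → sum 62
  kept as-is: 7 5 0 2 0 8 8 0 8 → sum 38
Total = 62 + 38 = 100.
Check digit = (10 − (100 mod 10)) mod 10 = 0.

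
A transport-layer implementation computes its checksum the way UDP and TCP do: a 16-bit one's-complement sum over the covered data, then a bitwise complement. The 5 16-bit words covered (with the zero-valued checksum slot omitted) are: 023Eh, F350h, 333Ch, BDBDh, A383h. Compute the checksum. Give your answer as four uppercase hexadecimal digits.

75F3

One's-complement addition (fold any carry out of bit 15 back into bit 0):
  0x023E + 0xF350 = 0x0F58E
  0xF58E + 0x333C = 0x128CA → wrap carry → 0x28CB
  0x28CB + 0xBDBD = 0x0E688
  0xE688 + 0xA383 = 0x18A0B → wrap carry → 0x8A0C
One's-complement sum = 0x8A0C.
Checksum = ~0x8A0C & 0xFFFF = 0x75F3.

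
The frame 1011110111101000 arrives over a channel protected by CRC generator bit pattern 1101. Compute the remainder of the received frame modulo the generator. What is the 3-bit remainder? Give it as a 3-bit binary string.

110

Modulo-2 division of 1011110111101000 by 1101:
  pos 0: 1011 XOR 1101 = 0110
  pos 1: 1101 XOR 1101 = 0000
  pos 5: 1011 XOR 1101 = 0110
  pos 6: 1101 XOR 1101 = 0000
  pos 10: 1010 XOR 1101 = 0111
  pos 11: 1110 XOR 1101 = 0011
Remainder = 110 (nonzero — an error is detected).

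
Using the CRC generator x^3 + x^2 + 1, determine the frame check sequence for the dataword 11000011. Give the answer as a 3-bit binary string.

011

Append 3 zeros: 11000011000. Divide by 1101 (XOR where the leading bit is 1):
  pos 0: 1100 XOR 1101 = 0001
  pos 3: 1001 XOR 1101 = 0100
  pos 4: 1001 XOR 1101 = 0100
  pos 5: 1000 XOR 1101 = 0101
  pos 6: 1010 XOR 1101 = 0111
  pos 7: 1110 XOR 1101 = 0011
Remainder (last 3 bits) = 011. This is the CRC / FCS.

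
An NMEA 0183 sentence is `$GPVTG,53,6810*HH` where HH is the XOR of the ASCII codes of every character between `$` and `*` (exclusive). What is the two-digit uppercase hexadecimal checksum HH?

5B

XOR the ASCII codes of the payload characters:
  'G' = 0x47 → acc = 0x47
  'P' = 0x50 → acc = 0x17
  'V' = 0x56 → acc = 0x41
  'T' = 0x54 → acc = 0x15
  'G' = 0x47 → acc = 0x52
  ',' = 0x2C → acc = 0x7E
  '5' = 0x35 → acc = 0x4B
  '3' = 0x33 → acc = 0x78
  ',' = 0x2C → acc = 0x54
  '6' = 0x36 → acc = 0x62
  '8' = 0x38 → acc = 0x5A
  '1' = 0x31 → acc = 0x6B
  '0' = 0x30 → acc = 0x5B
Checksum = 0x5B.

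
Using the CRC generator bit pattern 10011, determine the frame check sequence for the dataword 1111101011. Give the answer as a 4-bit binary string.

1111

Append 4 zeros: 11111010110000. Divide by 10011 (XOR where the leading bit is 1):
  pos 0: 11111 XOR 10011 = 01100
  pos 1: 11000 XOR 10011 = 01011
  pos 2: 10111 XOR 10011 = 00100
  pos 4: 10001 XOR 10011 = 00010
  pos 7: 10100 XOR 10011 = 00111
  pos 9: 11100 XOR 10011 = 01111
Remainder (last 4 bits) = 1111. This is the CRC / FCS.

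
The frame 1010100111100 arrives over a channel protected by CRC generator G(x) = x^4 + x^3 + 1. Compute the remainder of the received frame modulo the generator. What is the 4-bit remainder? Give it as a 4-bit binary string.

1001

Modulo-2 division of 1010100111100 by 11001:
  pos 0: 10101 XOR 11001 = 01100
  pos 1: 11000 XOR 11001 = 00001
  pos 5: 10111 XOR 11001 = 01110
  pos 6: 11101 XOR 11001 = 00100
  pos 8: 10000 XOR 11001 = 01001
Remainder = 1001 (nonzero — an error is detected).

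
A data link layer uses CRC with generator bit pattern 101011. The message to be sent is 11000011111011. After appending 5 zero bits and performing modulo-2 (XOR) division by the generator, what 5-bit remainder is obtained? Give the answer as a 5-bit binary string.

Append 5 zeros: 1100001111101100000. Divide by 101011 (XOR where the leading bit is 1):
  pos 0: 110000 XOR 101011 = 011011
  pos 1: 110111 XOR 101011 = 011100
  pos 2: 111001 XOR 101011 = 010010
  pos 3: 100101 XOR 101011 = 001110
  pos 5: 111011 XOR 101011 = 010000
  pos 6: 100000 XOR 101011 = 001011
  pos 8: 101111 XOR 101011 = 000100
  pos 11: 100000 XOR 101011 = 001011
  pos 13: 101100 XOR 101011 = 000111
Remainder (last 5 bits) = 00111. This is the CRC / FCS.

00111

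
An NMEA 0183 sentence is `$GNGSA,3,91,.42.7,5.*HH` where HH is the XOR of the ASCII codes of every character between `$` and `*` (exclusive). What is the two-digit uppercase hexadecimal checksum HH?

XOR the ASCII codes of the payload characters:
  'G' = 0x47 → acc = 0x47
  'N' = 0x4E → acc = 0x09
  'G' = 0x47 → acc = 0x4E
  'S' = 0x53 → acc = 0x1D
  'A' = 0x41 → acc = 0x5C
  ',' = 0x2C → acc = 0x70
  '3' = 0x33 → acc = 0x43
  ',' = 0x2C → acc = 0x6F
  '9' = 0x39 → acc = 0x56
  '1' = 0x31 → acc = 0x67
  ',' = 0x2C → acc = 0x4B
  '.' = 0x2E → acc = 0x65
  '4' = 0x34 → acc = 0x51
  '2' = 0x32 → acc = 0x63
  '.' = 0x2E → acc = 0x4D
  '7' = 0x37 → acc = 0x7A
  ',' = 0x2C → acc = 0x56
  '5' = 0x35 → acc = 0x63
  '.' = 0x2E → acc = 0x4D
Checksum = 0x4D.

4D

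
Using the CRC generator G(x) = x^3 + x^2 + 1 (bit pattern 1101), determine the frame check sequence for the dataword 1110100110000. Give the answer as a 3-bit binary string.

Append 3 zeros: 1110100110000000. Divide by 1101 (XOR where the leading bit is 1):
  pos 0: 1110 XOR 1101 = 0011
  pos 2: 1110 XOR 1101 = 0011
  pos 4: 1101 XOR 1101 = 0000
  pos 8: 1000 XOR 1101 = 0101
  pos 9: 1010 XOR 1101 = 0111
  pos 10: 1110 XOR 1101 = 0011
  pos 12: 1100 XOR 1101 = 0001
Remainder (last 3 bits) = 001. This is the CRC / FCS.

001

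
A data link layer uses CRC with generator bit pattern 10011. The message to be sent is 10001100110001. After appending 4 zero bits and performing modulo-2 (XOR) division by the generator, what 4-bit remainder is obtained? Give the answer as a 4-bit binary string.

Append 4 zeros: 100011001100010000. Divide by 10011 (XOR where the leading bit is 1):
  pos 0: 10001 XOR 10011 = 00010
  pos 3: 10100 XOR 10011 = 00111
  pos 5: 11111 XOR 10011 = 01100
  pos 6: 11000 XOR 10011 = 01011
  pos 7: 10110 XOR 10011 = 00101
  pos 9: 10101 XOR 10011 = 00110
  pos 11: 11000 XOR 10011 = 01011
  pos 12: 10110 XOR 10011 = 00101
Remainder (last 4 bits) = 1010. This is the CRC / FCS.

1010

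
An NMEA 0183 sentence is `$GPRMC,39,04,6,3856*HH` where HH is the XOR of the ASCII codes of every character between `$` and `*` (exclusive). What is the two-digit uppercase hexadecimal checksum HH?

XOR the ASCII codes of the payload characters:
  'G' = 0x47 → acc = 0x47
  'P' = 0x50 → acc = 0x17
  'R' = 0x52 → acc = 0x45
  'M' = 0x4D → acc = 0x08
  'C' = 0x43 → acc = 0x4B
  ',' = 0x2C → acc = 0x67
  '3' = 0x33 → acc = 0x54
  '9' = 0x39 → acc = 0x6D
  ',' = 0x2C → acc = 0x41
  '0' = 0x30 → acc = 0x71
  '4' = 0x34 → acc = 0x45
  ',' = 0x2C → acc = 0x69
  '6' = 0x36 → acc = 0x5F
  ',' = 0x2C → acc = 0x73
  '3' = 0x33 → acc = 0x40
  '8' = 0x38 → acc = 0x78
  '5' = 0x35 → acc = 0x4D
  '6' = 0x36 → acc = 0x7B
Checksum = 0x7B.

7B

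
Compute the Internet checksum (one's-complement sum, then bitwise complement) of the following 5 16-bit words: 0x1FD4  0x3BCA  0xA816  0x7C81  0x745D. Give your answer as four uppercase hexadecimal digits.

0B6C

One's-complement addition (fold any carry out of bit 15 back into bit 0):
  0x1FD4 + 0x3BCA = 0x05B9E
  0x5B9E + 0xA816 = 0x103B4 → wrap carry → 0x03B5
  0x03B5 + 0x7C81 = 0x08036
  0x8036 + 0x745D = 0x0F493
One's-complement sum = 0xF493.
Checksum = ~0xF493 & 0xFFFF = 0x0B6C.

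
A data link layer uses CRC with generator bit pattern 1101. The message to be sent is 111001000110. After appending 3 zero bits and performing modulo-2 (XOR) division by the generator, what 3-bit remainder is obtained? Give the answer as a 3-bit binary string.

Append 3 zeros: 111001000110000. Divide by 1101 (XOR where the leading bit is 1):
  pos 0: 1110 XOR 1101 = 0011
  pos 2: 1101 XOR 1101 = 0000
  pos 9: 1100 XOR 1101 = 0001
Remainder (last 3 bits) = 100. This is the CRC / FCS.

100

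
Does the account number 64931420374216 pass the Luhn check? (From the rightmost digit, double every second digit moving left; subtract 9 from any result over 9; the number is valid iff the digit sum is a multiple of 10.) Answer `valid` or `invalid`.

From the right, keep odd positions and double even positions (subtract 9 from any doubled value over 9):
  doubled (positions 2,4,...): 2 8 6 4 2 9 3 → sum 34
  kept (positions 1,3,...): 6 2 7 0 4 3 4 → sum 26
Total = 60.
60 mod 10 = 0, so the number is valid.

valid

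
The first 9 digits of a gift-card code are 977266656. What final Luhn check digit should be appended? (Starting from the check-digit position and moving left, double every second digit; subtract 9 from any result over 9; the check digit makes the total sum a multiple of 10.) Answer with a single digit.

Partial digits right→left: 6 5 6 6 6 2 7 7 9
Double every second digit counting from the check-digit position (so the 1st, 3rd, 5th, ... of the partial from the right).
  doubled (with −9 where >9): 3 3 3 5 9 → sum 23
  kept as-is: 5 6 2 7 → sum 20
Total = 23 + 20 = 43.
Check digit = (10 − (43 mod 10)) mod 10 = 7.

7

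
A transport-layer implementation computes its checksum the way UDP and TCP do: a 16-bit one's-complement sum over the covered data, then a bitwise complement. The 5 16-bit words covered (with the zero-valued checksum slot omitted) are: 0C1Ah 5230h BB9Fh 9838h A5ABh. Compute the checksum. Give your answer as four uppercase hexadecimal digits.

A831

One's-complement addition (fold any carry out of bit 15 back into bit 0):
  0x0C1A + 0x5230 = 0x05E4A
  0x5E4A + 0xBB9F = 0x119E9 → wrap carry → 0x19EA
  0x19EA + 0x9838 = 0x0B222
  0xB222 + 0xA5AB = 0x157CD → wrap carry → 0x57CE
One's-complement sum = 0x57CE.
Checksum = ~0x57CE & 0xFFFF = 0xA831.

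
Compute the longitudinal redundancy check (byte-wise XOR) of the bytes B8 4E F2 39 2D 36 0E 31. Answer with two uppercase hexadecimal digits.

XOR the bytes together:
  start with 0xB8
  0xB8 ⊕ 0x4E = 0xF6
  0xF6 ⊕ 0xF2 = 0x04
  0x04 ⊕ 0x39 = 0x3D
  0x3D ⊕ 0x2D = 0x10
  0x10 ⊕ 0x36 = 0x26
  0x26 ⊕ 0x0E = 0x28
  0x28 ⊕ 0x31 = 0x19

19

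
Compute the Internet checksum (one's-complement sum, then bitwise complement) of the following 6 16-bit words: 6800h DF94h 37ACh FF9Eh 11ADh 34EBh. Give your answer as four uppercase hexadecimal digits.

3A87

One's-complement addition (fold any carry out of bit 15 back into bit 0):
  0x6800 + 0xDF94 = 0x14794 → wrap carry → 0x4795
  0x4795 + 0x37AC = 0x07F41
  0x7F41 + 0xFF9E = 0x17EDF → wrap carry → 0x7EE0
  0x7EE0 + 0x11AD = 0x0908D
  0x908D + 0x34EB = 0x0C578
One's-complement sum = 0xC578.
Checksum = ~0xC578 & 0xFFFF = 0x3A87.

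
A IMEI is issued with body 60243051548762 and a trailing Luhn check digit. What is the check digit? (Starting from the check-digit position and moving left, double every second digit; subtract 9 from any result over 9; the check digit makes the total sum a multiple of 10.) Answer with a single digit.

8

Partial digits right→left: 2 6 7 8 4 5 1 5 0 3 4 2 0 6
Double every second digit counting from the check-digit position (so the 1st, 3rd, 5th, ... of the partial from the right).
  doubled (with −9 where >9): 4 5 8 2 0 8 0 → sum 27
  kept as-is: 6 8 5 5 3 2 6 → sum 35
Total = 27 + 35 = 62.
Check digit = (10 − (62 mod 10)) mod 10 = 8.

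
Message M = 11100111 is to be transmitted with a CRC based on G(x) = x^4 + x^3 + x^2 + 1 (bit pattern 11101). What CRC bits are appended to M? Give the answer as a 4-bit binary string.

Append 4 zeros: 111001110000. Divide by 11101 (XOR where the leading bit is 1):
  pos 0: 11100 XOR 11101 = 00001
  pos 4: 11110 XOR 11101 = 00011
  pos 7: 11000 XOR 11101 = 00101
Remainder (last 4 bits) = 0101. This is the CRC / FCS.

0101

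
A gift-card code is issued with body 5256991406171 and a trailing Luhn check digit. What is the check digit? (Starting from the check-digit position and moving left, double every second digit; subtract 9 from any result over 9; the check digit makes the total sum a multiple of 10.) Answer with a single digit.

Partial digits right→left: 1 7 1 6 0 4 1 9 9 6 5 2 5
Double every second digit counting from the check-digit position (so the 1st, 3rd, 5th, ... of the partial from the right).
  doubled (with −9 where >9): 2 2 0 2 9 1 1 → sum 17
  kept as-is: 7 6 4 9 6 2 → sum 34
Total = 17 + 34 = 51.
Check digit = (10 − (51 mod 10)) mod 10 = 9.

9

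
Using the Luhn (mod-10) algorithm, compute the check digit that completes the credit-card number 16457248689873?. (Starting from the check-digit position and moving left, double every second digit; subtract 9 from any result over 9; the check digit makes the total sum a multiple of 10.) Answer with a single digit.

Partial digits right→left: 3 7 8 9 8 6 8 4 2 7 5 4 6 1
Double every second digit counting from the check-digit position (so the 1st, 3rd, 5th, ... of the partial from the right).
  doubled (with −9 where >9): 6 7 7 7 4 1 3 → sum 35
  kept as-is: 7 9 6 4 7 4 1 → sum 38
Total = 35 + 38 = 73.
Check digit = (10 − (73 mod 10)) mod 10 = 7.

7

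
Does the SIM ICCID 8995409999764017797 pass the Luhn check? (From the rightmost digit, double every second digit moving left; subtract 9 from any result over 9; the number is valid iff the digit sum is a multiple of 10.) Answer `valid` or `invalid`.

valid

From the right, keep odd positions and double even positions (subtract 9 from any doubled value over 9):
  doubled (positions 2,4,...): 9 5 0 3 9 9 0 1 9 → sum 45
  kept (positions 1,3,...): 7 7 1 4 7 9 9 4 9 8 → sum 65
Total = 110.
110 mod 10 = 0, so the number is valid.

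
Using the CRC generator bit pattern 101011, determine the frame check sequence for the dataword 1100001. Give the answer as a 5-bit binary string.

Append 5 zeros: 110000100000. Divide by 101011 (XOR where the leading bit is 1):
  pos 0: 110000 XOR 101011 = 011011
  pos 1: 110111 XOR 101011 = 011100
  pos 2: 111000 XOR 101011 = 010011
  pos 3: 100110 XOR 101011 = 001101
  pos 5: 110100 XOR 101011 = 011111
  pos 6: 111110 XOR 101011 = 010101
Remainder (last 5 bits) = 10101. This is the CRC / FCS.

10101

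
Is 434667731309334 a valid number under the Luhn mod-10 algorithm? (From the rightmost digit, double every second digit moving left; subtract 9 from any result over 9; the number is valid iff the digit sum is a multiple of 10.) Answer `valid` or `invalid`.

From the right, keep odd positions and double even positions (subtract 9 from any doubled value over 9):
  doubled (positions 2,4,...): 6 9 6 6 5 3 6 → sum 41
  kept (positions 1,3,...): 4 3 0 1 7 6 4 4 → sum 29
Total = 70.
70 mod 10 = 0, so the number is valid.

valid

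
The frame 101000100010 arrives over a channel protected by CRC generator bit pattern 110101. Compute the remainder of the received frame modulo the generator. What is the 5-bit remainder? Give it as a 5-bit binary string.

Modulo-2 division of 101000100010 by 110101:
  pos 0: 101000 XOR 110101 = 011101
  pos 1: 111011 XOR 110101 = 001110
  pos 3: 111000 XOR 110101 = 001101
  pos 5: 110101 XOR 110101 = 000000
Remainder = 00000 (zero — the frame passes the CRC check).

00000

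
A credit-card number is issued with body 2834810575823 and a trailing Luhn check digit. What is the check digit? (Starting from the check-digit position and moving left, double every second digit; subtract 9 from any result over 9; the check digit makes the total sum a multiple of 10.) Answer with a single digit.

Partial digits right→left: 3 2 8 5 7 5 0 1 8 4 3 8 2
Double every second digit counting from the check-digit position (so the 1st, 3rd, 5th, ... of the partial from the right).
  doubled (with −9 where >9): 6 7 5 0 7 6 4 → sum 35
  kept as-is: 2 5 5 1 4 8 → sum 25
Total = 35 + 25 = 60.
Check digit = (10 − (60 mod 10)) mod 10 = 0.

0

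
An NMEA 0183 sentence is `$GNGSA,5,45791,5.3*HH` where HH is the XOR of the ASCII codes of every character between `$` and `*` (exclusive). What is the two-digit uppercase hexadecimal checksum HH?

XOR the ASCII codes of the payload characters:
  'G' = 0x47 → acc = 0x47
  'N' = 0x4E → acc = 0x09
  'G' = 0x47 → acc = 0x4E
  'S' = 0x53 → acc = 0x1D
  'A' = 0x41 → acc = 0x5C
  ',' = 0x2C → acc = 0x70
  '5' = 0x35 → acc = 0x45
  ',' = 0x2C → acc = 0x69
  '4' = 0x34 → acc = 0x5D
  '5' = 0x35 → acc = 0x68
  '7' = 0x37 → acc = 0x5F
  '9' = 0x39 → acc = 0x66
  '1' = 0x31 → acc = 0x57
  ',' = 0x2C → acc = 0x7B
  '5' = 0x35 → acc = 0x4E
  '.' = 0x2E → acc = 0x60
  '3' = 0x33 → acc = 0x53
Checksum = 0x53.

53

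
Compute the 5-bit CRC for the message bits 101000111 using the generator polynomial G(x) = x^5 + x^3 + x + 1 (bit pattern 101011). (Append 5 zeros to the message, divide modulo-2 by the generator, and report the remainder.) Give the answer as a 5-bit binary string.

01000

Append 5 zeros: 10100011100000. Divide by 101011 (XOR where the leading bit is 1):
  pos 0: 101000 XOR 101011 = 000011
  pos 4: 111110 XOR 101011 = 010101
  pos 5: 101010 XOR 101011 = 000001
Remainder (last 5 bits) = 01000. This is the CRC / FCS.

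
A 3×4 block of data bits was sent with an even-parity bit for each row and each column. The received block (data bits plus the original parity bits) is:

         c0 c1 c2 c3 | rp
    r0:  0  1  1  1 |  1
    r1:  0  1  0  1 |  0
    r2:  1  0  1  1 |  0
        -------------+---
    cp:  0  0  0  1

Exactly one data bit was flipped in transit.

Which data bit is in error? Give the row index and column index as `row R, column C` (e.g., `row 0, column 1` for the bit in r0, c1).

Recompute each row's even parity and compare to rp:
  r0: data parity 1, sent rp 1 → ok
  r1: data parity 0, sent rp 0 → ok
  r2: data parity 1, sent rp 0 → mismatch
Recompute each column's even parity and compare to cp:
  c0: data parity 1, sent cp 0 → mismatch
  c1: data parity 0, sent cp 0 → ok
  c2: data parity 0, sent cp 0 → ok
  c3: data parity 1, sent cp 1 → ok
Exactly one row (r2) and one column (c0) fail → the flipped bit is at their intersection.

row 2, column 0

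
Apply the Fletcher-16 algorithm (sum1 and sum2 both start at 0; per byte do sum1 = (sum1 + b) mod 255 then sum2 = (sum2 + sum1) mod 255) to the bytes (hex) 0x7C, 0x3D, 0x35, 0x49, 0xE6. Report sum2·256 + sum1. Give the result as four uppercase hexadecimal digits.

Running sums (mod 255):
  after byte 0 (0x7C): sum1=124, sum2=124
  after byte 1 (0x3D): sum1=185, sum2=54
  after byte 2 (0x35): sum1=238, sum2=37
  after byte 3 (0x49): sum1=56, sum2=93
  after byte 4 (0xE6): sum1=31, sum2=124
Checksum = sum2·256 + sum1 = 124·256 + 31 = 31775 = 0x7C1F.

7C1F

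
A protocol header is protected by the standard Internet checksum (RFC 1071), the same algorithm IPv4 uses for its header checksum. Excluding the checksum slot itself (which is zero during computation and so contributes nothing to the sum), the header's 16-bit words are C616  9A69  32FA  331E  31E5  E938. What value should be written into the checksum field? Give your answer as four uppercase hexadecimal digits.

One's-complement addition (fold any carry out of bit 15 back into bit 0):
  0xC616 + 0x9A69 = 0x1607F → wrap carry → 0x6080
  0x6080 + 0x32FA = 0x0937A
  0x937A + 0x331E = 0x0C698
  0xC698 + 0x31E5 = 0x0F87D
  0xF87D + 0xE938 = 0x1E1B5 → wrap carry → 0xE1B6
One's-complement sum = 0xE1B6.
Checksum = ~0xE1B6 & 0xFFFF = 0x1E49.

1E49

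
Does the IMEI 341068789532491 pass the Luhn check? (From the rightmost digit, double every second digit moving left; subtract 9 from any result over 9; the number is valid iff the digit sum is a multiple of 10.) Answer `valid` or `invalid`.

From the right, keep odd positions and double even positions (subtract 9 from any doubled value over 9):
  doubled (positions 2,4,...): 9 4 1 7 7 0 8 → sum 36
  kept (positions 1,3,...): 1 4 3 9 7 6 1 3 → sum 34
Total = 70.
70 mod 10 = 0, so the number is valid.

valid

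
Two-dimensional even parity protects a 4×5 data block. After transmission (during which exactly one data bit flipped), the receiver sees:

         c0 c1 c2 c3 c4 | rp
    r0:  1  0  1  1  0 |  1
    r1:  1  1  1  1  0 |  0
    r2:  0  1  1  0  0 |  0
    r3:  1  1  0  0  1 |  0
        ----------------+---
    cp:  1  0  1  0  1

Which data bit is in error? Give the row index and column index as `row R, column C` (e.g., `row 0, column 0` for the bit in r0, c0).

row 3, column 1

Recompute each row's even parity and compare to rp:
  r0: data parity 1, sent rp 1 → ok
  r1: data parity 0, sent rp 0 → ok
  r2: data parity 0, sent rp 0 → ok
  r3: data parity 1, sent rp 0 → mismatch
Recompute each column's even parity and compare to cp:
  c0: data parity 1, sent cp 1 → ok
  c1: data parity 1, sent cp 0 → mismatch
  c2: data parity 1, sent cp 1 → ok
  c3: data parity 0, sent cp 0 → ok
  c4: data parity 1, sent cp 1 → ok
Exactly one row (r3) and one column (c1) fail → the flipped bit is at their intersection.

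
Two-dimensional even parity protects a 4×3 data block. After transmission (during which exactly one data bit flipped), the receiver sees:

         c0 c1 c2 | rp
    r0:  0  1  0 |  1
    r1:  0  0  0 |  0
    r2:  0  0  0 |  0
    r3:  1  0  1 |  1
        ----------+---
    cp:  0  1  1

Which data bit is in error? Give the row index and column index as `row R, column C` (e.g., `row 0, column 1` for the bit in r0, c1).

Recompute each row's even parity and compare to rp:
  r0: data parity 1, sent rp 1 → ok
  r1: data parity 0, sent rp 0 → ok
  r2: data parity 0, sent rp 0 → ok
  r3: data parity 0, sent rp 1 → mismatch
Recompute each column's even parity and compare to cp:
  c0: data parity 1, sent cp 0 → mismatch
  c1: data parity 1, sent cp 1 → ok
  c2: data parity 1, sent cp 1 → ok
Exactly one row (r3) and one column (c0) fail → the flipped bit is at their intersection.

row 3, column 0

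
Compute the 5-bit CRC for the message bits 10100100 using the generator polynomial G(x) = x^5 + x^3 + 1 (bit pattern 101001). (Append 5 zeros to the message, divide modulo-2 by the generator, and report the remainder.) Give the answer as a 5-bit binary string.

Append 5 zeros: 1010010000000. Divide by 101001 (XOR where the leading bit is 1):
  pos 0: 101001 XOR 101001 = 000000
Remainder (last 5 bits) = 00000. This is the CRC / FCS.

00000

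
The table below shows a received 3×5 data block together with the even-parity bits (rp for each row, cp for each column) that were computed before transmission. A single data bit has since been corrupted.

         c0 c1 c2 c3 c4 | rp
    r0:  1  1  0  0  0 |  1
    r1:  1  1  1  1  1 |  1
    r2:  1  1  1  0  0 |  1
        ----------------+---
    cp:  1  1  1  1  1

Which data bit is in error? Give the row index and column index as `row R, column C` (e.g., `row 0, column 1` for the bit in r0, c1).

Recompute each row's even parity and compare to rp:
  r0: data parity 0, sent rp 1 → mismatch
  r1: data parity 1, sent rp 1 → ok
  r2: data parity 1, sent rp 1 → ok
Recompute each column's even parity and compare to cp:
  c0: data parity 1, sent cp 1 → ok
  c1: data parity 1, sent cp 1 → ok
  c2: data parity 0, sent cp 1 → mismatch
  c3: data parity 1, sent cp 1 → ok
  c4: data parity 1, sent cp 1 → ok
Exactly one row (r0) and one column (c2) fail → the flipped bit is at their intersection.

row 0, column 2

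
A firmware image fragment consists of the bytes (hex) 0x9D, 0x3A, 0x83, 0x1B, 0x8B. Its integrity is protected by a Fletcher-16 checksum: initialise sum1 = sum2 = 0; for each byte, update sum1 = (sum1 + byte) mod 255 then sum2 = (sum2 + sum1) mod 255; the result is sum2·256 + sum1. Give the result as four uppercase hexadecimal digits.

4902

Running sums (mod 255):
  after byte 0 (0x9D): sum1=157, sum2=157
  after byte 1 (0x3A): sum1=215, sum2=117
  after byte 2 (0x83): sum1=91, sum2=208
  after byte 3 (0x1B): sum1=118, sum2=71
  after byte 4 (0x8B): sum1=2, sum2=73
Checksum = sum2·256 + sum1 = 73·256 + 2 = 18690 = 0x4902.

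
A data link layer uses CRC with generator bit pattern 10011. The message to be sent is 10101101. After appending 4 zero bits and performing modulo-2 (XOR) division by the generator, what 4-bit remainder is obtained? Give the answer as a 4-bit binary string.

Append 4 zeros: 101011010000. Divide by 10011 (XOR where the leading bit is 1):
  pos 0: 10101 XOR 10011 = 00110
  pos 2: 11010 XOR 10011 = 01001
  pos 3: 10011 XOR 10011 = 00000
Remainder (last 4 bits) = 0000. This is the CRC / FCS.

0000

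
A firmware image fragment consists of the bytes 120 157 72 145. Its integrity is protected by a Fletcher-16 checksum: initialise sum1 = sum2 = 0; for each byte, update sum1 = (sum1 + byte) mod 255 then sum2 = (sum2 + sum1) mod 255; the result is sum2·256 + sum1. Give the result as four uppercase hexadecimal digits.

Running sums (mod 255):
  after byte 0 (120): sum1=120, sum2=120
  after byte 1 (157): sum1=22, sum2=142
  after byte 2 (72): sum1=94, sum2=236
  after byte 3 (145): sum1=239, sum2=220
Checksum = sum2·256 + sum1 = 220·256 + 239 = 56559 = 0xDCEF.

DCEF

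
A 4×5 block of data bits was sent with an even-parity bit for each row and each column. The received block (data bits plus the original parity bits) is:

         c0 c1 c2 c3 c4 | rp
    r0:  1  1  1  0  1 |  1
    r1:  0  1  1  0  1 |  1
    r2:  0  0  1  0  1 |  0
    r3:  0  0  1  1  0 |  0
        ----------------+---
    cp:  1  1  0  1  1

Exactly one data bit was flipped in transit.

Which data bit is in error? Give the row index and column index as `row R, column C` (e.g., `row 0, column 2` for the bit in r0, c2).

row 0, column 1

Recompute each row's even parity and compare to rp:
  r0: data parity 0, sent rp 1 → mismatch
  r1: data parity 1, sent rp 1 → ok
  r2: data parity 0, sent rp 0 → ok
  r3: data parity 0, sent rp 0 → ok
Recompute each column's even parity and compare to cp:
  c0: data parity 1, sent cp 1 → ok
  c1: data parity 0, sent cp 1 → mismatch
  c2: data parity 0, sent cp 0 → ok
  c3: data parity 1, sent cp 1 → ok
  c4: data parity 1, sent cp 1 → ok
Exactly one row (r0) and one column (c1) fail → the flipped bit is at their intersection.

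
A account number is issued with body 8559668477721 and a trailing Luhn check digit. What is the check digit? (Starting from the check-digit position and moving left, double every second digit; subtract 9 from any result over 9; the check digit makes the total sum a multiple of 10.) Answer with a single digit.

Partial digits right→left: 1 2 7 7 7 4 8 6 6 9 5 5 8
Double every second digit counting from the check-digit position (so the 1st, 3rd, 5th, ... of the partial from the right).
  doubled (with −9 where >9): 2 5 5 7 3 1 7 → sum 30
  kept as-is: 2 7 4 6 9 5 → sum 33
Total = 30 + 33 = 63.
Check digit = (10 − (63 mod 10)) mod 10 = 7.

7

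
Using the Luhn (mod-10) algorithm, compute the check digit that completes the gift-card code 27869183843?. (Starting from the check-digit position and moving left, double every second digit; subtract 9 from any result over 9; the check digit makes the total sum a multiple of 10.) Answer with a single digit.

9

Partial digits right→left: 3 4 8 3 8 1 9 6 8 7 2
Double every second digit counting from the check-digit position (so the 1st, 3rd, 5th, ... of the partial from the right).
  doubled (with −9 where >9): 6 7 7 9 7 4 → sum 40
  kept as-is: 4 3 1 6 7 → sum 21
Total = 40 + 21 = 61.
Check digit = (10 − (61 mod 10)) mod 10 = 9.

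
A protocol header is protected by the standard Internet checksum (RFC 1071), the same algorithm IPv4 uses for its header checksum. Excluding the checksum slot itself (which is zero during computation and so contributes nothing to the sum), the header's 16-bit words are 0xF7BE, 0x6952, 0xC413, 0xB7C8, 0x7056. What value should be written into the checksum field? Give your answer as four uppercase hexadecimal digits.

One's-complement addition (fold any carry out of bit 15 back into bit 0):
  0xF7BE + 0x6952 = 0x16110 → wrap carry → 0x6111
  0x6111 + 0xC413 = 0x12524 → wrap carry → 0x2525
  0x2525 + 0xB7C8 = 0x0DCED
  0xDCED + 0x7056 = 0x14D43 → wrap carry → 0x4D44
One's-complement sum = 0x4D44.
Checksum = ~0x4D44 & 0xFFFF = 0xB2BB.

B2BB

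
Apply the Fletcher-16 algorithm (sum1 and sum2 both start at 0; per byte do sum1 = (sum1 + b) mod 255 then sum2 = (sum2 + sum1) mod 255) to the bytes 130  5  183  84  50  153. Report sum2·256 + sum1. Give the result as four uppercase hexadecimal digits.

025F

Running sums (mod 255):
  after byte 0 (130): sum1=130, sum2=130
  after byte 1 (5): sum1=135, sum2=10
  after byte 2 (183): sum1=63, sum2=73
  after byte 3 (84): sum1=147, sum2=220
  after byte 4 (50): sum1=197, sum2=162
  after byte 5 (153): sum1=95, sum2=2
Checksum = sum2·256 + sum1 = 2·256 + 95 = 607 = 0x025F.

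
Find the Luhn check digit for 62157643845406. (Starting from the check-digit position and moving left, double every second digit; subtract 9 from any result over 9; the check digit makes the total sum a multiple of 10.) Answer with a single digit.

Partial digits right→left: 6 0 4 5 4 8 3 4 6 7 5 1 2 6
Double every second digit counting from the check-digit position (so the 1st, 3rd, 5th, ... of the partial from the right).
  doubled (with −9 where >9): 3 8 8 6 3 1 4 → sum 33
  kept as-is: 0 5 8 4 7 1 6 → sum 31
Total = 33 + 31 = 64.
Check digit = (10 − (64 mod 10)) mod 10 = 6.

6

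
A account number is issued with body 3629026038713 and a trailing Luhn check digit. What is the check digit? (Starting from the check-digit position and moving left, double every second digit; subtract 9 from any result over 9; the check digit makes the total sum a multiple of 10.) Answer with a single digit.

4

Partial digits right→left: 3 1 7 8 3 0 6 2 0 9 2 6 3
Double every second digit counting from the check-digit position (so the 1st, 3rd, 5th, ... of the partial from the right).
  doubled (with −9 where >9): 6 5 6 3 0 4 6 → sum 30
  kept as-is: 1 8 0 2 9 6 → sum 26
Total = 30 + 26 = 56.
Check digit = (10 − (56 mod 10)) mod 10 = 4.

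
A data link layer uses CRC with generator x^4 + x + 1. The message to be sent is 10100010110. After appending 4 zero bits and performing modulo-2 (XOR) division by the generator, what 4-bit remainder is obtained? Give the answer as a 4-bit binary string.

Append 4 zeros: 101000101100000. Divide by 10011 (XOR where the leading bit is 1):
  pos 0: 10100 XOR 10011 = 00111
  pos 2: 11101 XOR 10011 = 01110
  pos 3: 11100 XOR 10011 = 01111
  pos 4: 11111 XOR 10011 = 01100
  pos 5: 11001 XOR 10011 = 01010
  pos 6: 10100 XOR 10011 = 00111
  pos 8: 11100 XOR 10011 = 01111
  pos 9: 11110 XOR 10011 = 01101
  pos 10: 11010 XOR 10011 = 01001
Remainder (last 4 bits) = 1001. This is the CRC / FCS.

1001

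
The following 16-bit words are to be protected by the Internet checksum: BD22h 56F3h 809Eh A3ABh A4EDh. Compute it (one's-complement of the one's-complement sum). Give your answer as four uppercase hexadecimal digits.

22B2

One's-complement addition (fold any carry out of bit 15 back into bit 0):
  0xBD22 + 0x56F3 = 0x11415 → wrap carry → 0x1416
  0x1416 + 0x809E = 0x094B4
  0x94B4 + 0xA3AB = 0x1385F → wrap carry → 0x3860
  0x3860 + 0xA4ED = 0x0DD4D
One's-complement sum = 0xDD4D.
Checksum = ~0xDD4D & 0xFFFF = 0x22B2.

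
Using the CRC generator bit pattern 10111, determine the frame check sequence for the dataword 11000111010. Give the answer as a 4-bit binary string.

Append 4 zeros: 110001110100000. Divide by 10111 (XOR where the leading bit is 1):
  pos 0: 11000 XOR 10111 = 01111
  pos 1: 11111 XOR 10111 = 01000
  pos 2: 10001 XOR 10111 = 00110
  pos 4: 11010 XOR 10111 = 01101
  pos 5: 11011 XOR 10111 = 01100
  pos 6: 11000 XOR 10111 = 01111
  pos 7: 11110 XOR 10111 = 01001
  pos 8: 10010 XOR 10111 = 00101
  pos 10: 10100 XOR 10111 = 00011
Remainder (last 4 bits) = 0011. This is the CRC / FCS.

0011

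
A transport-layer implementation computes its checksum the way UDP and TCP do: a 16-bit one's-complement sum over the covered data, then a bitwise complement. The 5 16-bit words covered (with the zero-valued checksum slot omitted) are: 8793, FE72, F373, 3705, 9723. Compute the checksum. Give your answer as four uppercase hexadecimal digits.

B85C

One's-complement addition (fold any carry out of bit 15 back into bit 0):
  0x8793 + 0xFE72 = 0x18605 → wrap carry → 0x8606
  0x8606 + 0xF373 = 0x17979 → wrap carry → 0x797A
  0x797A + 0x3705 = 0x0B07F
  0xB07F + 0x9723 = 0x147A2 → wrap carry → 0x47A3
One's-complement sum = 0x47A3.
Checksum = ~0x47A3 & 0xFFFF = 0xB85C.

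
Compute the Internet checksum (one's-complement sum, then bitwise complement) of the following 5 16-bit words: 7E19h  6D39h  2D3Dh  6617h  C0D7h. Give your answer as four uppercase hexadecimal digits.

C080

One's-complement addition (fold any carry out of bit 15 back into bit 0):
  0x7E19 + 0x6D39 = 0x0EB52
  0xEB52 + 0x2D3D = 0x1188F → wrap carry → 0x1890
  0x1890 + 0x6617 = 0x07EA7
  0x7EA7 + 0xC0D7 = 0x13F7E → wrap carry → 0x3F7F
One's-complement sum = 0x3F7F.
Checksum = ~0x3F7F & 0xFFFF = 0xC080.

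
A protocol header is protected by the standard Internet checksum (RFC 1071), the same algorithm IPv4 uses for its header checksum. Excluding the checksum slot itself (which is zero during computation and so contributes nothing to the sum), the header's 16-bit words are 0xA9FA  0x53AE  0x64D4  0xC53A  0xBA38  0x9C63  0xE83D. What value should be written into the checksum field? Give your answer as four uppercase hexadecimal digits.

996D

One's-complement addition (fold any carry out of bit 15 back into bit 0):
  0xA9FA + 0x53AE = 0x0FDA8
  0xFDA8 + 0x64D4 = 0x1627C → wrap carry → 0x627D
  0x627D + 0xC53A = 0x127B7 → wrap carry → 0x27B8
  0x27B8 + 0xBA38 = 0x0E1F0
  0xE1F0 + 0x9C63 = 0x17E53 → wrap carry → 0x7E54
  0x7E54 + 0xE83D = 0x16691 → wrap carry → 0x6692
One's-complement sum = 0x6692.
Checksum = ~0x6692 & 0xFFFF = 0x996D.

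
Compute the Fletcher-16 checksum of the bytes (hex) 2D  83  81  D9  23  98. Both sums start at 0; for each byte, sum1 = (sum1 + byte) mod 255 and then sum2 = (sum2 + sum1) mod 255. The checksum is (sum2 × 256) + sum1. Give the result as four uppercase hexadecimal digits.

13C7

Running sums (mod 255):
  after byte 0 (2D): sum1=45, sum2=45
  after byte 1 (83): sum1=176, sum2=221
  after byte 2 (81): sum1=50, sum2=16
  after byte 3 (D9): sum1=12, sum2=28
  after byte 4 (23): sum1=47, sum2=75
  after byte 5 (98): sum1=199, sum2=19
Checksum = sum2·256 + sum1 = 19·256 + 199 = 5063 = 0x13C7.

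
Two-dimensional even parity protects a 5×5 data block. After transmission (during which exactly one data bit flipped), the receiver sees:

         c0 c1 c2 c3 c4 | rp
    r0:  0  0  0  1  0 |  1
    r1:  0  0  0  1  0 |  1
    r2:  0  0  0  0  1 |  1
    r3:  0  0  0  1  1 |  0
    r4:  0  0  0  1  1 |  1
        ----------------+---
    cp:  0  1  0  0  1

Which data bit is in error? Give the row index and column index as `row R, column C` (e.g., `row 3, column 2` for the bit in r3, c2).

row 4, column 1

Recompute each row's even parity and compare to rp:
  r0: data parity 1, sent rp 1 → ok
  r1: data parity 1, sent rp 1 → ok
  r2: data parity 1, sent rp 1 → ok
  r3: data parity 0, sent rp 0 → ok
  r4: data parity 0, sent rp 1 → mismatch
Recompute each column's even parity and compare to cp:
  c0: data parity 0, sent cp 0 → ok
  c1: data parity 0, sent cp 1 → mismatch
  c2: data parity 0, sent cp 0 → ok
  c3: data parity 0, sent cp 0 → ok
  c4: data parity 1, sent cp 1 → ok
Exactly one row (r4) and one column (c1) fail → the flipped bit is at their intersection.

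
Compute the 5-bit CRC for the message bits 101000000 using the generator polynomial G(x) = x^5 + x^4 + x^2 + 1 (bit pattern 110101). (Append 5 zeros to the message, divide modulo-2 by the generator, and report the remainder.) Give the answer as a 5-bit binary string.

00011

Append 5 zeros: 10100000000000. Divide by 110101 (XOR where the leading bit is 1):
  pos 0: 101000 XOR 110101 = 011101
  pos 1: 111010 XOR 110101 = 001111
  pos 3: 111100 XOR 110101 = 001001
  pos 5: 100100 XOR 110101 = 010001
  pos 6: 100010 XOR 110101 = 010111
  pos 7: 101110 XOR 110101 = 011011
  pos 8: 110110 XOR 110101 = 000011
Remainder (last 5 bits) = 00011. This is the CRC / FCS.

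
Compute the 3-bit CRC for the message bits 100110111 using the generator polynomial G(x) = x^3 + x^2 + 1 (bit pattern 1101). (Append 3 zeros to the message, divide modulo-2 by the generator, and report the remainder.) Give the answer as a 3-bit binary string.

Append 3 zeros: 100110111000. Divide by 1101 (XOR where the leading bit is 1):
  pos 0: 1001 XOR 1101 = 0100
  pos 1: 1001 XOR 1101 = 0100
  pos 2: 1000 XOR 1101 = 0101
  pos 3: 1011 XOR 1101 = 0110
  pos 4: 1101 XOR 1101 = 0000
  pos 8: 1000 XOR 1101 = 0101
Remainder (last 3 bits) = 101. This is the CRC / FCS.

101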